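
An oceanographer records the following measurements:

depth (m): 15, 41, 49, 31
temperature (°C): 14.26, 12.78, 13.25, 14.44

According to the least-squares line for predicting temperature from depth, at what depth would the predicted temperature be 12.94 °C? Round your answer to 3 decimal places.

52.356

n = 4, Σx = 136, Σy = 54.73, Σxy = 1834.77, Σx² = 5268
Sxx = Σx² − (Σx)²/n = 5268 − 4624 = 644
Sxy = Σxy − (Σx)(Σy)/n = 1834.77 − 1860.82 = -26.05
b = Sxy/Sxx = -26.05/644 = -0.040450
a = ȳ − b·x̄ = 13.6825 − (-0.040450)·34 = 15.057811
Set a + b·x = 12.94: x = (12.94 − 15.057811) / (-0.040450) = 52.355854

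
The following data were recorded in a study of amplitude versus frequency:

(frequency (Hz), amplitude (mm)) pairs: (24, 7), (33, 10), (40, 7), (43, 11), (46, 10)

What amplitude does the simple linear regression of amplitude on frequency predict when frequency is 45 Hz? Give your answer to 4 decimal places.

9.9286

n = 5, Σx = 186, Σy = 45, Σxy = 1711, Σx² = 7230
Sxx = Σx² − (Σx)²/n = 7230 − 6919.2 = 310.8
Sxy = Σxy − (Σx)(Σy)/n = 1711 − 1674 = 37
b = Sxy/Sxx = 37/310.8 = 0.119048
a = ȳ − b·x̄ = 9 − 0.119048·37.2 = 4.571429
ŷ(45) = a + b·45 = 4.571429 + 0.119048·45 = 9.928571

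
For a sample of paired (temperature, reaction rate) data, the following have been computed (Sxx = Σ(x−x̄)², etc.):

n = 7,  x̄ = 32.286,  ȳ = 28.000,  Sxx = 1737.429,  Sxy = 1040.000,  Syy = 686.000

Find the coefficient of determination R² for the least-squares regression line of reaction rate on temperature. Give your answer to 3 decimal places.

0.907

R² = Sxy²/(Sxx·Syy) = (1040)²/(1737.429·686) = 0.907477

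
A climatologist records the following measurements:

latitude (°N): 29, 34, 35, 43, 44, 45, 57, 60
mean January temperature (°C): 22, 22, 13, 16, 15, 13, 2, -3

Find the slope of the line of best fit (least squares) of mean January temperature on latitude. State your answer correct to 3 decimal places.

n = 8, Σx = 347, Σy = 100, Σxy = 3708, Σx² = 15881
Sxx = Σx² − (Σx)²/n = 15881 − 15051.125 = 829.875
Sxy = Σxy − (Σx)(Σy)/n = 3708 − 4337.5 = -629.5
b = Sxy/Sxx = -629.5/829.875 = -0.758548

-0.759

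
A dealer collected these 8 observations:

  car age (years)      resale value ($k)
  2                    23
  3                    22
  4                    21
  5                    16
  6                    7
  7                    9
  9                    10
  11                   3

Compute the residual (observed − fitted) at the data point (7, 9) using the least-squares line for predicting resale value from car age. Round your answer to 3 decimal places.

n = 8, Σx = 47, Σy = 111, Σxy = 504, Σx² = 341
Sxx = Σx² − (Σx)²/n = 341 − 276.125 = 64.875
Sxy = Σxy − (Σx)(Σy)/n = 504 − 652.125 = -148.125
b = Sxy/Sxx = -148.125/64.875 = -2.283237
a = ȳ − b·x̄ = 13.875 − (-2.283237)·5.875 = 27.289017
ŷ(7) = 27.289017 + (-2.283237)·7 = 11.306358
residual = y − ŷ = 9 − 11.306358 = -2.306358

-2.306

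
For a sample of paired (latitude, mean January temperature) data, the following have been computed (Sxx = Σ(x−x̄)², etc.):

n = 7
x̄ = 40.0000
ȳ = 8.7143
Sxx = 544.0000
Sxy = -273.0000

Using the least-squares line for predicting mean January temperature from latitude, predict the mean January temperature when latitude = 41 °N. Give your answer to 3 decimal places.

b = Sxy/Sxx = -273/544 = -0.501838
a = ȳ − b·x̄ = 8.7143 − (-0.501838)·40 = 28.787829
ŷ(41) = a + b·41 = 28.787829 + (-0.501838)·41 = 8.212462

8.212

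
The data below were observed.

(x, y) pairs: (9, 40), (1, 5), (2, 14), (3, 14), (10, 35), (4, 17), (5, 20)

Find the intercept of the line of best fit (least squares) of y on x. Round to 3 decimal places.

n = 7, Σx = 34, Σy = 145, Σxy = 953, Σx² = 236
Sxx = Σx² − (Σx)²/n = 236 − 165.142857 = 70.857143
Sxy = Σxy − (Σx)(Σy)/n = 953 − 704.285714 = 248.714286
b = Sxy/Sxx = 248.714286/70.857143 = 3.510081
a = ȳ − b·x̄ = 20.714286 − 3.510081·4.857143 = 3.665323

3.665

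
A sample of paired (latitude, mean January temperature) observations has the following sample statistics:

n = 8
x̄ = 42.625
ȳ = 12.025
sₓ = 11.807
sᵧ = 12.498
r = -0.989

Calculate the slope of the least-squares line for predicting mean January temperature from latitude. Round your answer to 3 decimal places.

b = r · sᵧ/sₓ = -0.989 · 12.498/11.807 = -1.046881

-1.047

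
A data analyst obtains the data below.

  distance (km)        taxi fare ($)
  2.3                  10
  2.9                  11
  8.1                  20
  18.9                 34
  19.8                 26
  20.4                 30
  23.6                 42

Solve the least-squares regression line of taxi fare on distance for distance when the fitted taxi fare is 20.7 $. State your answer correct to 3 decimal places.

n = 7, Σx = 96, Σy = 173, Σxy = 2977.5, Σx² = 1801.68
Sxx = Σx² − (Σx)²/n = 1801.68 − 1316.571429 = 485.108571
Sxy = Σxy − (Σx)(Σy)/n = 2977.5 − 2372.571429 = 604.928571
b = Sxy/Sxx = 604.928571/485.108571 = 1.246996
a = ȳ − b·x̄ = 24.714286 − 1.246996·13.714286 = 7.612623
Set a + b·x = 20.7: x = (20.7 − 7.612623) / 1.246996 = 10.495122

10.495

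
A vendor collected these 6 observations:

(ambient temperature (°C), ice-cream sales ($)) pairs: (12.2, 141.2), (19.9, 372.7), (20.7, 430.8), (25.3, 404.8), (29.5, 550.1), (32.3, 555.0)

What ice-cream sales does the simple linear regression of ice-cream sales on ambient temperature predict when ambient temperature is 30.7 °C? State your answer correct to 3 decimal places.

554.548

n = 6, Σx = 139.9, Σy = 2454.6, Σxy = 62452.82, Σx² = 3526.97
Sxx = Σx² − (Σx)²/n = 3526.97 − 3262.001667 = 264.968333
Sxy = Σxy − (Σx)(Σy)/n = 62452.82 − 57233.09 = 5219.73
b = Sxy/Sxx = 5219.73/264.968333 = 19.699448
a = ȳ − b·x̄ = 409.1 − 19.699448·23.316667 = -50.225471
ŷ(30.7) = a + b·30.7 = -50.225471 + 19.699448·30.7 = 554.547594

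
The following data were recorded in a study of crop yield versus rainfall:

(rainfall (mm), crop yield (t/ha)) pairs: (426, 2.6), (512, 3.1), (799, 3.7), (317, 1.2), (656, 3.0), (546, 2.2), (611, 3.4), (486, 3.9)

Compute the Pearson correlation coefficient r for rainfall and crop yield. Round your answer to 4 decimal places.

n = 8, Σx = 4353, Σy = 23.1, Σxy = 13173.5, Σx² = 2520479, Σy² = 72.11
Sxx = Σx² − (Σx)²/n = 2520479 − 2368576.125 = 151902.875
Sxy = Σxy − (Σx)(Σy)/n = 13173.5 − 12569.2875 = 604.2125
Syy = Σy² − (Σy)²/n = 72.11 − 66.70125 = 5.40875
r = Sxy/√(Sxx·Syy) = 604.2125/√(821604.675156) = 604.2125/906.424114 = 0.666589

0.6666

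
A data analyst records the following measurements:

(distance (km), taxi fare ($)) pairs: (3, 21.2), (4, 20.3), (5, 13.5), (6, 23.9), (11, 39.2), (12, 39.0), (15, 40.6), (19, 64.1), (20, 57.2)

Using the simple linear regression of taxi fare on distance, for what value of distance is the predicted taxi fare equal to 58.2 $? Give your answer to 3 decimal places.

19.414

n = 9, Σx = 95, Σy = 319, Σxy = 4225.8, Σx² = 1337
Sxx = Σx² − (Σx)²/n = 1337 − 1002.777778 = 334.222222
Sxy = Σxy − (Σx)(Σy)/n = 4225.8 − 3367.222222 = 858.577778
b = Sxy/Sxx = 858.577778/334.222222 = 2.568883
a = ȳ − b·x̄ = 35.444444 − 2.568883·10.555556 = 8.328457
Set a + b·x = 58.2: x = (58.2 − 8.328457) / 2.568883 = 19.413707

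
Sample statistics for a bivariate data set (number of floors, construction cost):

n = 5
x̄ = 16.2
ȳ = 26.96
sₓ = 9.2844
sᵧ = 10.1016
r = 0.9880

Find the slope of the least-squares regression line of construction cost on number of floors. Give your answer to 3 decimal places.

1.075

b = r · sᵧ/sₓ = 0.988 · 10.1016/9.2844 = 1.074962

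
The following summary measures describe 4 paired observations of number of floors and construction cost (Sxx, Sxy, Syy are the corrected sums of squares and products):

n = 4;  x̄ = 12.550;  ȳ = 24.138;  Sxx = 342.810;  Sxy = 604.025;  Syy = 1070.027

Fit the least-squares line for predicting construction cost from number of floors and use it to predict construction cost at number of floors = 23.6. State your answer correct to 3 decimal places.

b = Sxy/Sxx = 604.025/342.81 = 1.761982
a = ȳ − b·x̄ = 24.138 − 1.761982·12.55 = 2.025128
ŷ(23.6) = a + b·23.6 = 2.025128 + 1.761982·23.6 = 43.607900

43.608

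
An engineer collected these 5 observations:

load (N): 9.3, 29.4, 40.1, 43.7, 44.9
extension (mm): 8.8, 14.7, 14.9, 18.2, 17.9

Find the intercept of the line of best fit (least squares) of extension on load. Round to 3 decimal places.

n = 5, Σx = 167.4, Σy = 74.5, Σxy = 2710.56, Σx² = 6484.56
Sxx = Σx² − (Σx)²/n = 6484.56 − 5604.552 = 880.008
Sxy = Σxy − (Σx)(Σy)/n = 2710.56 − 2494.26 = 216.3
b = Sxy/Sxx = 216.3/880.008 = 0.245793
a = ȳ − b·x̄ = 14.9 − 0.245793·33.48 = 6.670843

6.671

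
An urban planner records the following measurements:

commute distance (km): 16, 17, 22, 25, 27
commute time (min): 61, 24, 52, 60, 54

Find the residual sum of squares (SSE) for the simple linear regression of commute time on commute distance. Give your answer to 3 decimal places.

775.886

n = 5, Σx = 107, Σy = 251, Σxy = 5486, Σx² = 2383, Σy² = 13517
Sxx = Σx² − (Σx)²/n = 2383 − 2289.8 = 93.2
Sxy = Σxy − (Σx)(Σy)/n = 5486 − 5371.4 = 114.6
Syy = Σy² − (Σy)²/n = 13517 − 12600.2 = 916.8
b = Sxy/Sxx = 114.6/93.2 = 1.229614
SSE = Syy − b·Sxy = 916.8 − 1.229614·114.6 = 775.886266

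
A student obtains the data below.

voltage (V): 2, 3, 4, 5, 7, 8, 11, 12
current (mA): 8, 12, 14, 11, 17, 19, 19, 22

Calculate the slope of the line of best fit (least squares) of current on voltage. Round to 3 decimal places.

n = 8, Σx = 52, Σy = 122, Σxy = 907, Σx² = 432
Sxx = Σx² − (Σx)²/n = 432 − 338 = 94
Sxy = Σxy − (Σx)(Σy)/n = 907 − 793 = 114
b = Sxy/Sxx = 114/94 = 1.212766

1.213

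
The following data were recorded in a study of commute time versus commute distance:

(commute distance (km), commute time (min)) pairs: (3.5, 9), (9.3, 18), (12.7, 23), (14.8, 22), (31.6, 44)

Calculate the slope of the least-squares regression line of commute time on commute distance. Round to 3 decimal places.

n = 5, Σx = 71.9, Σy = 116, Σxy = 2207, Σx² = 1477.63
Sxx = Σx² − (Σx)²/n = 1477.63 − 1033.922 = 443.708
Sxy = Σxy − (Σx)(Σy)/n = 2207 − 1668.08 = 538.92
b = Sxy/Sxx = 538.92/443.708 = 1.214583

1.215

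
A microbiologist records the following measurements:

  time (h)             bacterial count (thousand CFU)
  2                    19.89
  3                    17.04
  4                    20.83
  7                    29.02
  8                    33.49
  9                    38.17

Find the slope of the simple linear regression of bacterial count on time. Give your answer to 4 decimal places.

2.8287

n = 6, Σx = 33, Σy = 158.44, Σxy = 988.81, Σx² = 223
Sxx = Σx² − (Σx)²/n = 223 − 181.5 = 41.5
Sxy = Σxy − (Σx)(Σy)/n = 988.81 − 871.42 = 117.39
b = Sxy/Sxx = 117.39/41.5 = 2.828675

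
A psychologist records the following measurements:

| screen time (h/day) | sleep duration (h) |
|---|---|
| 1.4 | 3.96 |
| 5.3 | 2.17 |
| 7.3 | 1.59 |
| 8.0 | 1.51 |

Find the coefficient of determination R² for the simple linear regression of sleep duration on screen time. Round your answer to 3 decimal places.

0.980

n = 4, Σx = 22, Σy = 9.23, Σxy = 40.732, Σx² = 147.34, Σy² = 25.1987
Sxx = Σx² − (Σx)²/n = 147.34 − 121 = 26.34
Sxy = Σxy − (Σx)(Σy)/n = 40.732 − 50.765 = -10.033
Syy = Σy² − (Σy)²/n = 25.1987 − 21.298225 = 3.900475
R² = Sxy²/(Sxx·Syy) = (-10.033)²/(26.34·3.900475) = 0.979780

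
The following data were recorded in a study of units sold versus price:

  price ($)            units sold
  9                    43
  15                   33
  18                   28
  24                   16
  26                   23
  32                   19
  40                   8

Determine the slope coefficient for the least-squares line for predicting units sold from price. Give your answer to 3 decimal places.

n = 7, Σx = 164, Σy = 170, Σxy = 3296, Σx² = 4506
Sxx = Σx² − (Σx)²/n = 4506 − 3842.285714 = 663.714286
Sxy = Σxy − (Σx)(Σy)/n = 3296 − 3982.857143 = -686.857143
b = Sxy/Sxx = -686.857143/663.714286 = -1.034869

-1.035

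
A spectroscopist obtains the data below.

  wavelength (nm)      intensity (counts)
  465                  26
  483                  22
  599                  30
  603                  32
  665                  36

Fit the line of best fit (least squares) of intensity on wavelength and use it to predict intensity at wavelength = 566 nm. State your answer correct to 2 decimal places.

29.38

n = 5, Σx = 2815, Σy = 146, Σxy = 83922, Σx² = 1614149
Sxx = Σx² − (Σx)²/n = 1614149 − 1584845 = 29304
Sxy = Σxy − (Σx)(Σy)/n = 83922 − 82198 = 1724
b = Sxy/Sxx = 1724/29304 = 0.058832
a = ȳ − b·x̄ = 29.2 − 0.058832·563 = -3.922168
ŷ(566) = a + b·566 = -3.922168 + 0.058832·566 = 29.376495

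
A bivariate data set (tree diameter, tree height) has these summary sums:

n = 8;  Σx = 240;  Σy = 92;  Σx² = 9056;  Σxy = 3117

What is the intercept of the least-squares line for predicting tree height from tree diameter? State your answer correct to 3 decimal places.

5.730

Sxx = Σx² − (Σx)²/n = 9056 − 7200 = 1856
Sxy = Σxy − (Σx)(Σy)/n = 3117 − 2760 = 357
b = Sxy/Sxx = 357/1856 = 0.192349
a = ȳ − b·x̄ = 11.5 − 0.192349·30 = 5.729526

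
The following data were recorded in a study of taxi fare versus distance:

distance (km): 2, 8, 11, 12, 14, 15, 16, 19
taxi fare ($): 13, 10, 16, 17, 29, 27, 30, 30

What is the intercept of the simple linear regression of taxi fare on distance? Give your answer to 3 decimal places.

5.230

n = 8, Σx = 97, Σy = 172, Σxy = 2347, Σx² = 1371
Sxx = Σx² − (Σx)²/n = 1371 − 1176.125 = 194.875
Sxy = Σxy − (Σx)(Σy)/n = 2347 − 2085.5 = 261.5
b = Sxy/Sxx = 261.5/194.875 = 1.341886
a = ȳ − b·x̄ = 21.5 − 1.341886·12.125 = 5.229634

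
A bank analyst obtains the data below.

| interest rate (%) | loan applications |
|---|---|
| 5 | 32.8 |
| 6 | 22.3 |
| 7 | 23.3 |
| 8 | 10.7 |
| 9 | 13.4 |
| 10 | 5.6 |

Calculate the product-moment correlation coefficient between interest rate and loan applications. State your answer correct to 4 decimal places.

n = 6, Σx = 45, Σy = 108.1, Σxy = 723.1, Σx² = 355, Σy² = 2441.43
Sxx = Σx² − (Σx)²/n = 355 − 337.5 = 17.5
Sxy = Σxy − (Σx)(Σy)/n = 723.1 − 810.75 = -87.65
Syy = Σy² − (Σy)²/n = 2441.43 − 1947.601667 = 493.828333
r = Sxy/√(Sxx·Syy) = -87.65/√(8641.995833) = -87.65/92.962336 = -0.942855

-0.9429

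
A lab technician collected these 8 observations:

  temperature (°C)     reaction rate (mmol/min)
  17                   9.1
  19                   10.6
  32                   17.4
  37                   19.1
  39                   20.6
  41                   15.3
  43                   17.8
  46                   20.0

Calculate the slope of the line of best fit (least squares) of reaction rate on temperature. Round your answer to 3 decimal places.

0.347

n = 8, Σx = 274, Σy = 129.9, Σxy = 4735.7, Σx² = 10210
Sxx = Σx² − (Σx)²/n = 10210 − 9384.5 = 825.5
Sxy = Σxy − (Σx)(Σy)/n = 4735.7 − 4449.075 = 286.625
b = Sxy/Sxx = 286.625/825.5 = 0.347214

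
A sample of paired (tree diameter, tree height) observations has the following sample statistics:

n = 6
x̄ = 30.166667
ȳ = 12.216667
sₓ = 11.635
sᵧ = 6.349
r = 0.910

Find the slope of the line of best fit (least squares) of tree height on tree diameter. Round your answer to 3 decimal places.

b = r · sᵧ/sₓ = 0.91 · 6.349/11.635 = 0.496570

0.497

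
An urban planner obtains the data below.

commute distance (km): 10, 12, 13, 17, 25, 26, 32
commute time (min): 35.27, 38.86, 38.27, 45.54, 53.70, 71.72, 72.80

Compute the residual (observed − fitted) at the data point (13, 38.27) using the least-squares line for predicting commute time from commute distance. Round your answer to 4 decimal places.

-1.3468

n = 7, Σx = 135, Σy = 356.16, Σxy = 7627.53, Σx² = 3027
Sxx = Σx² − (Σx)²/n = 3027 − 2603.571429 = 423.428571
Sxy = Σxy − (Σx)(Σy)/n = 7627.53 − 6868.8 = 758.73
b = Sxy/Sxx = 758.73/423.428571 = 1.791872
a = ȳ − b·x̄ = 50.88 − 1.791872·19.285714 = 16.322460
ŷ(13) = 16.322460 + 1.791872·13 = 39.616802
residual = y − ŷ = 38.27 − 39.616802 = -1.346802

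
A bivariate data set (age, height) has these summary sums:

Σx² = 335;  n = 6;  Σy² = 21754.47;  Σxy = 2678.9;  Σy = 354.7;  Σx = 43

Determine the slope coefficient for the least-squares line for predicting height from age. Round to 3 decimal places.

Sxx = Σx² − (Σx)²/n = 335 − 308.166667 = 26.833333
Sxy = Σxy − (Σx)(Σy)/n = 2678.9 − 2542.016667 = 136.883333
b = Sxy/Sxx = 136.883333/26.833333 = 5.101242

5.101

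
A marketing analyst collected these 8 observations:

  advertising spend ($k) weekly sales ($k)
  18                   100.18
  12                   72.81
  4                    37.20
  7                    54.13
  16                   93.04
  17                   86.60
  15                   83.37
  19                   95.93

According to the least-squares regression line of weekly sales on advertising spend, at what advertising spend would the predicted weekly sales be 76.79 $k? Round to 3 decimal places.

13.221

n = 8, Σx = 108, Σy = 623.26, Σxy = 9238.73, Σx² = 1664
Sxx = Σx² − (Σx)²/n = 1664 − 1458 = 206
Sxy = Σxy − (Σx)(Σy)/n = 9238.73 − 8414.01 = 824.72
b = Sxy/Sxx = 824.72/206 = 4.003495
a = ȳ − b·x̄ = 77.9075 − 4.003495·13.5 = 23.860316
Set a + b·x = 76.79: x = (76.79 − 23.860316) / 4.003495 = 13.220869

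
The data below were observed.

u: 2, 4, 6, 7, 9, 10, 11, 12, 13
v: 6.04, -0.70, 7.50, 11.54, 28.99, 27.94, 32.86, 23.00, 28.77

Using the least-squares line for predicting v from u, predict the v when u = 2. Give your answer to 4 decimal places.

n = 9, Σx = 74, Σy = 165.94, Σxy = 1686.84, Σx² = 720
Sxx = Σx² − (Σx)²/n = 720 − 608.444444 = 111.555556
Sxy = Σxy − (Σx)(Σy)/n = 1686.84 − 1364.395556 = 322.444444
b = Sxy/Sxx = 322.444444/111.555556 = 2.890438
a = ȳ − b·x̄ = 18.437778 − 2.890438·8.222222 = -5.328048
ŷ(2) = a + b·2 = -5.328048 + 2.890438·2 = 0.452829

0.4528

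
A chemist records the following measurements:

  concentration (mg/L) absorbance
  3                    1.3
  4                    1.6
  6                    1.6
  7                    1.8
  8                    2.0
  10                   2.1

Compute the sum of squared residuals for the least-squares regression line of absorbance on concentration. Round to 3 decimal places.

0.037

n = 6, Σx = 38, Σy = 10.4, Σxy = 69.5, Σx² = 274, Σy² = 18.46
Sxx = Σx² − (Σx)²/n = 274 − 240.666667 = 33.333333
Sxy = Σxy − (Σx)(Σy)/n = 69.5 − 65.866667 = 3.633333
Syy = Σy² − (Σy)²/n = 18.46 − 18.026667 = 0.433333
b = Sxy/Sxx = 3.633333/33.333333 = 0.109
SSE = Syy − b·Sxy = 0.433333 − 0.109·3.633333 = 0.0373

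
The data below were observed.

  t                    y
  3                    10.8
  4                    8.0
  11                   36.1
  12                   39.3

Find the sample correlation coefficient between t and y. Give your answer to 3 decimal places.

0.988

n = 4, Σx = 30, Σy = 94.2, Σxy = 933.1, Σx² = 290, Σy² = 3028.34
Sxx = Σx² − (Σx)²/n = 290 − 225 = 65
Sxy = Σxy − (Σx)(Σy)/n = 933.1 − 706.5 = 226.6
Syy = Σy² − (Σy)²/n = 3028.34 − 2218.41 = 809.93
r = Sxy/√(Sxx·Syy) = 226.6/√(52645.45) = 226.6/229.445963 = 0.987596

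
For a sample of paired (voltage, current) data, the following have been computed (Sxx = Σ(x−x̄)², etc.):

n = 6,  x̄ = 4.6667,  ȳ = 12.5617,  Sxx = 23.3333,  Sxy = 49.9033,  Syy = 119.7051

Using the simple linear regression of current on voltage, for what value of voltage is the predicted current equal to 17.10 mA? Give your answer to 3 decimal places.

b = Sxy/Sxx = 49.9033/23.3333 = 2.138716
a = ȳ − b·x̄ = 12.5617 − 2.138716·4.6667 = 2.580954
Set a + b·x = 17.10: x = (17.10 − 2.580954) / 2.138716 = 6.788674

6.789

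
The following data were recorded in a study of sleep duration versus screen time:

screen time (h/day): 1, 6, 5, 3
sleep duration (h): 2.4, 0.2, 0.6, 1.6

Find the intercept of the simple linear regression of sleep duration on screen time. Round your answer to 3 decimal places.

n = 4, Σx = 15, Σy = 4.8, Σxy = 11.4, Σx² = 71
Sxx = Σx² − (Σx)²/n = 71 − 56.25 = 14.75
Sxy = Σxy − (Σx)(Σy)/n = 11.4 − 18 = -6.6
b = Sxy/Sxx = -6.6/14.75 = -0.447458
a = ȳ − b·x̄ = 1.2 − (-0.447458)·3.75 = 2.877966

2.878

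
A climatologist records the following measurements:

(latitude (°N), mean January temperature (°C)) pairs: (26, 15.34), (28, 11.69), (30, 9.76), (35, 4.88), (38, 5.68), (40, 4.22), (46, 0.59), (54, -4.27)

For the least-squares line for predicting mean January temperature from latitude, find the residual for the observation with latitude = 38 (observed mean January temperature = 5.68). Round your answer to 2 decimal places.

n = 8, Σx = 297, Σy = 47.89, Σxy = 1370.96, Σx² = 11661
Sxx = Σx² − (Σx)²/n = 11661 − 11026.125 = 634.875
Sxy = Σxy − (Σx)(Σy)/n = 1370.96 − 1777.91625 = -406.95625
b = Sxy/Sxx = -406.95625/634.875 = -0.641002
a = ȳ − b·x̄ = 5.98625 − (-0.641002)·37.125 = 29.783455
ŷ(38) = 29.783455 + (-0.641002)·38 = 5.425373
residual = y − ŷ = 5.68 − 5.425373 = 0.254627

0.25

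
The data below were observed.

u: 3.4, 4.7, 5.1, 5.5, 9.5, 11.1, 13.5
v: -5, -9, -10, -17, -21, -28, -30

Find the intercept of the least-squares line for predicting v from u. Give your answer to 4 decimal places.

1.3313

n = 7, Σx = 52.8, Σy = -120, Σxy = -1119.1, Σx² = 485.62
Sxx = Σx² − (Σx)²/n = 485.62 − 398.262857 = 87.357143
Sxy = Σxy − (Σx)(Σy)/n = -1119.1 − (-905.142857) = -213.957143
b = Sxy/Sxx = -213.957143/87.357143 = -2.449223
a = ȳ − b·x̄ = -17.142857 − (-2.449223)·7.542857 = 1.331284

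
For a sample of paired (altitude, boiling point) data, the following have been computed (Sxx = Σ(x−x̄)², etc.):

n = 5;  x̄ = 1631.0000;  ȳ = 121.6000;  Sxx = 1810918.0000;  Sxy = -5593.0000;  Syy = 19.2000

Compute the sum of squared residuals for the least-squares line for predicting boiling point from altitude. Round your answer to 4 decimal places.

b = Sxy/Sxx = -5593/1810918 = -0.003088
SSE = Syy − b·Sxy = 19.2 − (-0.003088)·(-5593) = 1.926082

1.9261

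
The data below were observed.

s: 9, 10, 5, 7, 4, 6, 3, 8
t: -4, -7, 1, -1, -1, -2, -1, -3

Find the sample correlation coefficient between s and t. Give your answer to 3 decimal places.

-0.814

n = 8, Σx = 52, Σy = -18, Σxy = -151, Σx² = 380, Σy² = 82
Sxx = Σx² − (Σx)²/n = 380 − 338 = 42
Sxy = Σxy − (Σx)(Σy)/n = -151 − (-117) = -34
Syy = Σy² − (Σy)²/n = 82 − 40.5 = 41.5
r = Sxy/√(Sxx·Syy) = -34/√(1743) = -34/41.749251 = -0.814386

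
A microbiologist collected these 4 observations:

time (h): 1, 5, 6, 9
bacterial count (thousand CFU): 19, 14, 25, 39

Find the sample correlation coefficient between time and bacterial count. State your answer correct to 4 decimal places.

0.7534

n = 4, Σx = 21, Σy = 97, Σxy = 590, Σx² = 143, Σy² = 2703
Sxx = Σx² − (Σx)²/n = 143 − 110.25 = 32.75
Sxy = Σxy − (Σx)(Σy)/n = 590 − 509.25 = 80.75
Syy = Σy² − (Σy)²/n = 2703 − 2352.25 = 350.75
r = Sxy/√(Sxx·Syy) = 80.75/√(11487.0625) = 80.75/107.177715 = 0.753422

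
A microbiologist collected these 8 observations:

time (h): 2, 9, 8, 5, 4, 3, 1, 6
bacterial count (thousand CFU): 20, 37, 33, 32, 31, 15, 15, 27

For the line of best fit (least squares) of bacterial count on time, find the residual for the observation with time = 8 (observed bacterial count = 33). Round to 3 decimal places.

n = 8, Σx = 38, Σy = 210, Σxy = 1143, Σx² = 236
Sxx = Σx² − (Σx)²/n = 236 − 180.5 = 55.5
Sxy = Σxy − (Σx)(Σy)/n = 1143 − 997.5 = 145.5
b = Sxy/Sxx = 145.5/55.5 = 2.621622
a = ȳ − b·x̄ = 26.25 − 2.621622·4.75 = 13.797297
ŷ(8) = 13.797297 + 2.621622·8 = 34.770270
residual = y − ŷ = 33 − 34.770270 = -1.770270

-1.770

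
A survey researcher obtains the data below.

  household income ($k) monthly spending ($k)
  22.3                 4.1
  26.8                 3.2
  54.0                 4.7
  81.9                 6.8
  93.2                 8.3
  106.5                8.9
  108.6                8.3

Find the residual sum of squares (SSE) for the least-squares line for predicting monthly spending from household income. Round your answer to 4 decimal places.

1.7611

n = 7, Σx = 493.3, Σy = 44.3, Σxy = 3610.7, Σx² = 42661.59, Σy² = 312.37
Sxx = Σx² − (Σx)²/n = 42661.59 − 34763.555714 = 7898.034286
Sxy = Σxy − (Σx)(Σy)/n = 3610.7 − 3121.884286 = 488.815714
Syy = Σy² − (Σy)²/n = 312.37 − 280.355714 = 32.014286
b = Sxy/Sxx = 488.815714/7898.034286 = 0.061891
SSE = Syy − b·Sxy = 32.014286 − 0.061891·488.815714 = 1.761087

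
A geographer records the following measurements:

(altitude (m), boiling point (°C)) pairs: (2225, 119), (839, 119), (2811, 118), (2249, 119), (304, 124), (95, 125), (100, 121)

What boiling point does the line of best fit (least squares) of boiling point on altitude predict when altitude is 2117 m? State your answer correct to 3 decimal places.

n = 7, Σx = 8623, Σy = 845, Σxy = 1025616, Σx² = 18725709
Sxx = Σx² − (Σx)²/n = 18725709 − 10622304.142857 = 8103404.857143
Sxy = Σxy − (Σx)(Σy)/n = 1025616 − 1040919.285714 = -15303.285714
b = Sxy/Sxx = -15303.285714/8103404.857143 = -0.001889
a = ȳ − b·x̄ = 120.714286 − (-0.001889)·1231.857143 = 123.040649
ŷ(2117) = a + b·2117 = 123.040649 + (-0.001889)·2117 = 119.042693

119.043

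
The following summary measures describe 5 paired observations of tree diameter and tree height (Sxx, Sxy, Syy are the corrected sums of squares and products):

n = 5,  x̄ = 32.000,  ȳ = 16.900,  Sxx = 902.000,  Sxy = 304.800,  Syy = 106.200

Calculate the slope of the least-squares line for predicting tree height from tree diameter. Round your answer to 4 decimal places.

0.3379

b = Sxy/Sxx = 304.8/902 = 0.337916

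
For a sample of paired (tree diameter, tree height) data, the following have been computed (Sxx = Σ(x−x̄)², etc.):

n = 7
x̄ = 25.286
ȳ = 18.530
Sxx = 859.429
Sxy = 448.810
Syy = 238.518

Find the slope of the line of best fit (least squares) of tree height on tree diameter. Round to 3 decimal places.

0.522

b = Sxy/Sxx = 448.81/859.429 = 0.522219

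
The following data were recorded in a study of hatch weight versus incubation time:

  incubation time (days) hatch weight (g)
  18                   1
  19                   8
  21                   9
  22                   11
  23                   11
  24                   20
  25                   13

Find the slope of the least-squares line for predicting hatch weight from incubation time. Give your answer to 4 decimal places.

1.8732

n = 7, Σx = 152, Σy = 73, Σxy = 1659, Σx² = 3340
Sxx = Σx² − (Σx)²/n = 3340 − 3300.571429 = 39.428571
Sxy = Σxy − (Σx)(Σy)/n = 1659 − 1585.142857 = 73.857143
b = Sxy/Sxx = 73.857143/39.428571 = 1.873188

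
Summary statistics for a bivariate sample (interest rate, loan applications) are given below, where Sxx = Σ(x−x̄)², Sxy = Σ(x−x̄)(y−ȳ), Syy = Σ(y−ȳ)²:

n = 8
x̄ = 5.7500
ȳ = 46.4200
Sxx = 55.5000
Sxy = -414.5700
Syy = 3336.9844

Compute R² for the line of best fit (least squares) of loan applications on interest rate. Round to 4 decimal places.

0.9280

R² = Sxy²/(Sxx·Syy) = (-414.57)²/(55.5·3336.9844) = 0.928001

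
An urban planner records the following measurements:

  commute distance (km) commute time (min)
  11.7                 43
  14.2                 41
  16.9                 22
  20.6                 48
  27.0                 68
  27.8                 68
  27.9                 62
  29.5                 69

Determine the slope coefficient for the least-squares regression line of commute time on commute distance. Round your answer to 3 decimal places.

2.022

n = 8, Σx = 175.6, Σy = 421, Σxy = 9937.6, Σx² = 4199
Sxx = Σx² − (Σx)²/n = 4199 − 3854.42 = 344.58
Sxy = Σxy − (Σx)(Σy)/n = 9937.6 − 9240.95 = 696.65
b = Sxy/Sxx = 696.65/344.58 = 2.021737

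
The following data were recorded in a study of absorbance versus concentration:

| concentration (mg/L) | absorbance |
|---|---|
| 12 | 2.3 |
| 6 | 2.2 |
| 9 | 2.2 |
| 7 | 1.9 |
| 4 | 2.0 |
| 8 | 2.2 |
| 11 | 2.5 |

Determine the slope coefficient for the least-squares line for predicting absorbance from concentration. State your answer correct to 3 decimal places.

0.052

n = 7, Σx = 57, Σy = 15.3, Σxy = 127, Σx² = 511
Sxx = Σx² − (Σx)²/n = 511 − 464.142857 = 46.857143
Sxy = Σxy − (Σx)(Σy)/n = 127 − 124.585714 = 2.414286
b = Sxy/Sxx = 2.414286/46.857143 = 0.051524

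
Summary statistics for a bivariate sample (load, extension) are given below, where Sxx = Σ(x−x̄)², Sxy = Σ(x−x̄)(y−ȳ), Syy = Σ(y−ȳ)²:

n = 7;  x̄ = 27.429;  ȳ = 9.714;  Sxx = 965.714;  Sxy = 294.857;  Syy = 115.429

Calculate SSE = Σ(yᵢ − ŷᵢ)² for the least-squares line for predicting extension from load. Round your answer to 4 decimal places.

25.4017

b = Sxy/Sxx = 294.857/965.714 = 0.305325
SSE = Syy − b·Sxy = 115.429 − 0.305325·294.857 = 25.401673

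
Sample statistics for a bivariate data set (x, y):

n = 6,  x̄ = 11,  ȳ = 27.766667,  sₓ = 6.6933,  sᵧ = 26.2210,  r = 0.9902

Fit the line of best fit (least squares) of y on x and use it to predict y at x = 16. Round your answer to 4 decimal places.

47.1622

b = r · sᵧ/sₓ = 0.9902 · 26.221/6.6933 = 3.879108
a = ȳ − b·x̄ = 27.766667 − 3.879108·11 = -14.903522
ŷ(16) = a + b·16 = -14.903522 + 3.879108·16 = 47.162207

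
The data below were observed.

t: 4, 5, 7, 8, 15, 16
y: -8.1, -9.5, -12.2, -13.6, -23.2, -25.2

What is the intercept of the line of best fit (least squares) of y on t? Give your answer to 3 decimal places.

n = 6, Σx = 55, Σy = -91.8, Σxy = -1025.3, Σx² = 635
Sxx = Σx² − (Σx)²/n = 635 − 504.166667 = 130.833333
Sxy = Σxy − (Σx)(Σy)/n = -1025.3 − (-841.5) = -183.8
b = Sxy/Sxx = -183.8/130.833333 = -1.404841
a = ȳ − b·x̄ = -15.3 − (-1.404841)·9.166667 = -2.422293

-2.422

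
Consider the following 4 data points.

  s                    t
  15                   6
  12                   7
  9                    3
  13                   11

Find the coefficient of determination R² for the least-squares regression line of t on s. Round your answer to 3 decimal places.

n = 4, Σx = 49, Σy = 27, Σxy = 344, Σx² = 619, Σy² = 215
Sxx = Σx² − (Σx)²/n = 619 − 600.25 = 18.75
Sxy = Σxy − (Σx)(Σy)/n = 344 − 330.75 = 13.25
Syy = Σy² − (Σy)²/n = 215 − 182.25 = 32.75
R² = Sxy²/(Sxx·Syy) = (13.25)²/(18.75·32.75) = 0.285903

0.286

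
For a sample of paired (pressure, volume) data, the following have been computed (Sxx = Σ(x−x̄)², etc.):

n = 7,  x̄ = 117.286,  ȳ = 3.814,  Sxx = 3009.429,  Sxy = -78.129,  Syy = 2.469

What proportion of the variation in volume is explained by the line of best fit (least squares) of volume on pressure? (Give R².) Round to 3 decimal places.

0.822

R² = Sxy²/(Sxx·Syy) = (-78.129)²/(3009.429·2.469) = 0.821522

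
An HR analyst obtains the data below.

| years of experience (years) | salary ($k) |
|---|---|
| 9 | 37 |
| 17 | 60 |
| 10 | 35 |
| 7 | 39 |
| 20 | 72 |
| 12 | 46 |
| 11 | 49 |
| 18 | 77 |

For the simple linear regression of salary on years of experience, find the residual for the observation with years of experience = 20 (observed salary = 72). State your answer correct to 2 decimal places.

n = 8, Σx = 104, Σy = 415, Σxy = 5893, Σx² = 1508
Sxx = Σx² − (Σx)²/n = 1508 − 1352 = 156
Sxy = Σxy − (Σx)(Σy)/n = 5893 − 5395 = 498
b = Sxy/Sxx = 498/156 = 3.192308
a = ȳ − b·x̄ = 51.875 − 3.192308·13 = 10.375
ŷ(20) = 10.375 + 3.192308·20 = 74.221154
residual = y − ŷ = 72 − 74.221154 = -2.221154

-2.22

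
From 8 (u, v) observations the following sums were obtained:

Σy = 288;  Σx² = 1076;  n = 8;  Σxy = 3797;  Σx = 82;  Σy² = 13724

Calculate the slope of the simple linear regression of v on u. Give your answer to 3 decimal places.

Sxx = Σx² − (Σx)²/n = 1076 − 840.5 = 235.5
Sxy = Σxy − (Σx)(Σy)/n = 3797 − 2952 = 845
b = Sxy/Sxx = 845/235.5 = 3.588110

3.588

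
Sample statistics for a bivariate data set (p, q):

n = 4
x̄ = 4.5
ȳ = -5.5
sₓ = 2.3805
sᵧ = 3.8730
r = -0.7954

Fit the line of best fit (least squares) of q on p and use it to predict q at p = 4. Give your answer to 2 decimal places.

b = r · sᵧ/sₓ = -0.7954 · 3.873/2.3805 = -1.294091
a = ȳ − b·x̄ = -5.5 − (-1.294091)·4.5 = 0.323411
ŷ(4) = a + b·4 = 0.323411 + (-1.294091)·4 = -4.852954

-4.85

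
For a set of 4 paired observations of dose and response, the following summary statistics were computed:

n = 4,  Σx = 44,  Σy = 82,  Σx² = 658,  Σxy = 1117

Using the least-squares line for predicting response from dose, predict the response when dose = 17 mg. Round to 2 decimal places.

Sxx = Σx² − (Σx)²/n = 658 − 484 = 174
Sxy = Σxy − (Σx)(Σy)/n = 1117 − 902 = 215
b = Sxy/Sxx = 215/174 = 1.235632
a = ȳ − b·x̄ = 20.5 − 1.235632·11 = 6.908046
ŷ(17) = a + b·17 = 6.908046 + 1.235632·17 = 27.913793

27.91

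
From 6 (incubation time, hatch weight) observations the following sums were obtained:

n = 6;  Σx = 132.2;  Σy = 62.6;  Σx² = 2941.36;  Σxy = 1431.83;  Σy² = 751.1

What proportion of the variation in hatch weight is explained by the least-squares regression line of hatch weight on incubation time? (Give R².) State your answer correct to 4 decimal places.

Sxx = Σx² − (Σx)²/n = 2941.36 − 2912.806667 = 28.553333
Sxy = Σxy − (Σx)(Σy)/n = 1431.83 − 1379.286667 = 52.543333
Syy = Σy² − (Σy)²/n = 751.1 − 653.126667 = 97.973333
R² = Sxy²/(Sxx·Syy) = (52.543333)²/(28.553333·97.973333) = 0.986894

0.9869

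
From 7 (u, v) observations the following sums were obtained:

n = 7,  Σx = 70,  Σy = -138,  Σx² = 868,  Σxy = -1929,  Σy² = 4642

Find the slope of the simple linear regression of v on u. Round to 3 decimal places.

-3.268

Sxx = Σx² − (Σx)²/n = 868 − 700 = 168
Sxy = Σxy − (Σx)(Σy)/n = -1929 − (-1380) = -549
b = Sxy/Sxx = -549/168 = -3.267857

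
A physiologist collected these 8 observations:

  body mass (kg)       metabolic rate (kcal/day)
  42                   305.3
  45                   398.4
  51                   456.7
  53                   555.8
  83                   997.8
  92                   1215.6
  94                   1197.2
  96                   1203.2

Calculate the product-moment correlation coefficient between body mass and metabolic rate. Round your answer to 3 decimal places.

n = 8, Σx = 556, Σy = 6330, Σxy = 506196.3, Σx² = 42604, Σy² = 6123685.46
Sxx = Σx² − (Σx)²/n = 42604 − 38642 = 3962
Sxy = Σxy − (Σx)(Σy)/n = 506196.3 − 439935 = 66261.3
Syy = Σy² − (Σy)²/n = 6123685.46 − 5008612.5 = 1115072.96
r = Sxy/√(Sxx·Syy) = 66261.3/√(4417919067.52) = 66261.3/66467.428621 = 0.996899

0.997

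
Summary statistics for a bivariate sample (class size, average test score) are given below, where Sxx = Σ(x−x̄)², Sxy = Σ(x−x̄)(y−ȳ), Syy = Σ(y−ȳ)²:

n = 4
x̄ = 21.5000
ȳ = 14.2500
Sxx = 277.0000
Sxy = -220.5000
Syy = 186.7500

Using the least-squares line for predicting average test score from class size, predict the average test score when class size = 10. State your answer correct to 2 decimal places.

23.40

b = Sxy/Sxx = -220.5/277 = -0.796029
a = ȳ − b·x̄ = 14.25 − (-0.796029)·21.5 = 31.364621
ŷ(10) = a + b·10 = 31.364621 + (-0.796029)·10 = 23.404332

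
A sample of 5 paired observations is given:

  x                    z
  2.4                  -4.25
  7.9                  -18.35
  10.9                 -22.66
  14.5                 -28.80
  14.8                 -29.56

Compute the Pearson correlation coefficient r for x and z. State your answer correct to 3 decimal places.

n = 5, Σx = 50.5, Σy = -103.62, Σxy = -1257.247, Σx² = 616.27, Σy² = 2571.4942
Sxx = Σx² − (Σx)²/n = 616.27 − 510.05 = 106.22
Sxy = Σxy − (Σx)(Σy)/n = -1257.247 − (-1046.562) = -210.685
Syy = Σy² − (Σy)²/n = 2571.4942 − 2147.42088 = 424.07332
r = Sxy/√(Sxx·Syy) = -210.685/√(45045.068050) = -210.685/212.238234 = -0.992682

-0.993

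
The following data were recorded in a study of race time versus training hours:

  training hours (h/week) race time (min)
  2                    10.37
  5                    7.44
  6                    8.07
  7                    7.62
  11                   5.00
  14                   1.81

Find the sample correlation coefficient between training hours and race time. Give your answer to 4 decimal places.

n = 6, Σx = 45, Σy = 40.31, Σxy = 240.04, Σx² = 431, Σy² = 314.3559
Sxx = Σx² − (Σx)²/n = 431 − 337.5 = 93.5
Sxy = Σxy − (Σx)(Σy)/n = 240.04 − 302.325 = -62.285
Syy = Σy² − (Σy)²/n = 314.3559 − 270.816017 = 43.539883
r = Sxy/√(Sxx·Syy) = -62.285/√(4070.979092) = -62.285/63.804225 = -0.976189

-0.9762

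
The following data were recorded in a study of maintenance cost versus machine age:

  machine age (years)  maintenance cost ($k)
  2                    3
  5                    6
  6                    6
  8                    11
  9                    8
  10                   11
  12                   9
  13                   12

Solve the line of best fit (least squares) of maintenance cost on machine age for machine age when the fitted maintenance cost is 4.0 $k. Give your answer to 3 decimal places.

n = 8, Σx = 65, Σy = 66, Σxy = 606, Σx² = 623
Sxx = Σx² − (Σx)²/n = 623 − 528.125 = 94.875
Sxy = Σxy − (Σx)(Σy)/n = 606 − 536.25 = 69.75
b = Sxy/Sxx = 69.75/94.875 = 0.735178
a = ȳ − b·x̄ = 8.25 − 0.735178·8.125 = 2.276680
Set a + b·x = 4.0: x = (4.0 − 2.276680) / 0.735178 = 2.344086

2.344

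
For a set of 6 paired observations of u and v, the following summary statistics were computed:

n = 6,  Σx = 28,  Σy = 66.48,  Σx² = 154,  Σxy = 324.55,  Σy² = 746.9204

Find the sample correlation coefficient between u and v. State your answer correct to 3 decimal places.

0.922

Sxx = Σx² − (Σx)²/n = 154 − 130.666667 = 23.333333
Sxy = Σxy − (Σx)(Σy)/n = 324.55 − 310.24 = 14.31
Syy = Σy² − (Σy)²/n = 746.9204 − 736.5984 = 10.322
r = Sxy/√(Sxx·Syy) = 14.31/√(240.846667) = 14.31/15.519235 = 0.922082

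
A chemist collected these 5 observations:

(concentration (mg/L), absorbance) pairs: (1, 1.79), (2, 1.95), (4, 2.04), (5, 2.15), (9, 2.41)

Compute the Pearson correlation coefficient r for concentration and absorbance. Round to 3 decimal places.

n = 5, Σx = 21, Σy = 10.34, Σxy = 46.29, Σx² = 127, Σy² = 21.5988
Sxx = Σx² − (Σx)²/n = 127 − 88.2 = 38.8
Sxy = Σxy − (Σx)(Σy)/n = 46.29 − 43.428 = 2.862
Syy = Σy² − (Σy)²/n = 21.5988 − 21.38312 = 0.21568
r = Sxy/√(Sxx·Syy) = 2.862/√(8.368384) = 2.862/2.892816 = 0.989347

0.989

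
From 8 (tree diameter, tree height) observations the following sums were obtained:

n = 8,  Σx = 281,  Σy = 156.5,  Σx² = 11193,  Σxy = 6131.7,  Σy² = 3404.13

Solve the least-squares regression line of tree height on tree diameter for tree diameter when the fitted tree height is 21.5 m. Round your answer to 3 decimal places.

Sxx = Σx² − (Σx)²/n = 11193 − 9870.125 = 1322.875
Sxy = Σxy − (Σx)(Σy)/n = 6131.7 − 5497.0625 = 634.6375
b = Sxy/Sxx = 634.6375/1322.875 = 0.479741
a = ȳ − b·x̄ = 19.5625 − 0.479741·35.125 = 2.711594
Set a + b·x = 21.5: x = (21.5 − 2.711594) / 0.479741 = 39.163637

39.164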